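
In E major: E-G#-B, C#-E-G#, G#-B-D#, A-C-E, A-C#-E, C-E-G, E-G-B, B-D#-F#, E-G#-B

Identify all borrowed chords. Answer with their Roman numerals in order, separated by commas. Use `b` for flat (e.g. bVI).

In E major the diatonic chords are E, F#m, G#m, A, B, C#m, D#dim. Of the given chords, E–G#–B = E, C#–E–G# = C#m, G#–B–D# = G#m, A–C#–E = A and B–D#–F# = B are diatonic. But A–C–E is foreign: the diatonic IV on degree 4 is A, whereas Am comes from E minor. It is labeled iv. C–E–G is not: scale degree 6 in E major carries C#m (vi). In E minor the chord on that degree is C, so here it functions as bVI, borrowed from the parallel minor. E–G–B doesn't fit — on degree 1 E major would have E (I). Em is the degree-1 chord of E minor, so it is the borrowed i.

iv, bVI, i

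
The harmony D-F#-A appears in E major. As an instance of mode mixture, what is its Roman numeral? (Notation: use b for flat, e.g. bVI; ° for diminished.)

In E major scale degree 7 is D#; D is its lowered form, from E minor. The diatonic chord on degree 7 would be D#dim (vii°), but D–F#–A is the major chord from E minor. As a borrowed chord it is labeled bVII.

bVII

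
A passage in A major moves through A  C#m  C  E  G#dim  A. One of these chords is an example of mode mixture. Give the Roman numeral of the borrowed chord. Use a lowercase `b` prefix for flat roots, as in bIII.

bIII

In A major the diatonic chords are A, Bm, C#m, D, E, F#m, G#dim. A, C#m, E and G#dim are all diatonic. But C (C–E–G) is foreign: the diatonic iii on degree 3 is C#m, whereas C comes from A minor. It is labeled bIII.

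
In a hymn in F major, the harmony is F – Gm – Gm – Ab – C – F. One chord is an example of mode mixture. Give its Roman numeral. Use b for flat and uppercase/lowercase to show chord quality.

F major has the diatonic set F, Gm, Am, Bb, C, Dm, Edim. Of the given chords, F, Gm and C are diatonic. Ab (Ab–C–Eb) doesn't fit — on degree 3 F major would have Am (iii). Ab is the degree-3 chord of F minor, so it is the borrowed bIII.

bIII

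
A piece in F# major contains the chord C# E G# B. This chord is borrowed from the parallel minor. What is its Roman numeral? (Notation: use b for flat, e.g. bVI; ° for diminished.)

The root C# is the diatonic 5th degree of F# major; the borrowing shows in the chord quality. C#–E–G#–B is a minor-seventh chord — the form found in F# minor, not the diatonic V (C#). Borrowed into F# major it is written v7.

v7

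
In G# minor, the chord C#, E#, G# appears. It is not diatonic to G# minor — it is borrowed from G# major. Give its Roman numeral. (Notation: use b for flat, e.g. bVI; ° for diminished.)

The root C# is the diatonic 4th degree of G# minor; the borrowing shows in the chord quality. C#–E#–G# is a major chord — the form found in G# major, not the diatonic iv (C#m). Borrowed into G# minor it is written IV.

IV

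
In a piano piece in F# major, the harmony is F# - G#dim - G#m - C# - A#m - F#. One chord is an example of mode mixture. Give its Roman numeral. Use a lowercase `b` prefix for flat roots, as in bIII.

ii°

The diatonic triads in F# major are F#, G#m, A#m, B, C#, D#m, E#dim. F#, G#m, C# and A#m are all diatonic. G#dim (G#–B–D) is not: scale degree 2 in F# major carries G#m (ii). In F# minor the chord on that degree is G#dim, so here it functions as ii°, borrowed from the parallel minor.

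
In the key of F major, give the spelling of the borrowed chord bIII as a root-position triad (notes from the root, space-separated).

The root of bIII is the lowered 3rd degree: A becomes Ab. Stacking thirds in F minor on Ab gives Ab–C–Eb.

Ab C Eb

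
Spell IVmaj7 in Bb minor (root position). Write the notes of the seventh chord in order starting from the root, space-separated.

IVmaj7 is built on scale degree 4, which is Eb in both Bb minor and its parallel. Building the major-seventh chord from the parallel major on Eb: Eb–G–Bb–D.

Eb G Bb D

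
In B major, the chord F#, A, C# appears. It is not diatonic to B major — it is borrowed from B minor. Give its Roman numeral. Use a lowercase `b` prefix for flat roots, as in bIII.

The root F# is the diatonic 5th degree of B major; the borrowing shows in the chord quality. Diatonically B major has F# (V) on that degree; F#–A–C# is instead the minor chord native to B minor, so it takes the label v.

v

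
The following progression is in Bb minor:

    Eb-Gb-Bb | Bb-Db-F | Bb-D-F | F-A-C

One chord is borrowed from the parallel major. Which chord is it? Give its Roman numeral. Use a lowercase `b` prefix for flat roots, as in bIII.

Bb minor has the diatonic set Bbm, Cdim, Db, Ebm, F, Gb, Ab (with V from harmonic minor). Eb–Gb–Bb = Ebm, Bb–Db–F = Bbm and F–A–C = F are all diatonic. Bb–D–F is not: scale degree 1 in Bb minor carries Bbm (i). In Bb major the chord on that degree is Bb, so here it functions as I, borrowed from the parallel major.

I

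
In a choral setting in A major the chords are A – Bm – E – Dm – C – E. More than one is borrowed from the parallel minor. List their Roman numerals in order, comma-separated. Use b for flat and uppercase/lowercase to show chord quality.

iv, bIII

In A major the diatonic chords are A, Bm, C#m, D, E, F#m, G#dim. A, Bm and E all belong to that set. Dm (D–F–A) doesn't fit — on degree 4 A major would have D (IV). Dm is the degree-4 chord of A minor, so it is the borrowed iv. But C (C–E–G) is foreign: the diatonic iii on degree 3 is C#m, whereas C comes from A minor. It is labeled bIII.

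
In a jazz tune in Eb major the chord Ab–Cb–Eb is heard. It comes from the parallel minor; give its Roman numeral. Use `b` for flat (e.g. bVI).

iv

The root Ab is the diatonic 4th degree of Eb major; the borrowing shows in the chord quality. Ab–Cb–Eb is a minor chord — the form found in Eb minor, not the diatonic IV (Ab). Borrowed into Eb major it is written iv.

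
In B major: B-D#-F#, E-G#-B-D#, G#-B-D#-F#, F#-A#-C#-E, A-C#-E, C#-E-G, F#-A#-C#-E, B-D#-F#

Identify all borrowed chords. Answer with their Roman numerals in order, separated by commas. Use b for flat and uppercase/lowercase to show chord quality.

bVII, ii°

B major has the diatonic set B, C#m, D#m, E, F#, G#m, A#dim. Of the given chords, B–D#–F# = B, E–G#–B–D# = Emaj7, G#–B–D#–F# = G#m7 and F#–A#–C#–E = F#7 are diatonic. A–C#–E doesn't fit — on degree 7 B major would have A#dim (vii°). A is the degree-7 chord of B minor, so it is the borrowed bVII. C#–E–G doesn't fit — on degree 2 B major would have C#m (ii). C#dim is the degree-2 chord of B minor, so it is the borrowed ii°.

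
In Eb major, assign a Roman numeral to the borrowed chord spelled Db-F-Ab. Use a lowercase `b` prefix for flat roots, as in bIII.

bVII

In Eb major scale degree 7 is D; Db is its lowered form, from Eb minor. The diatonic chord on degree 7 would be Ddim (vii°), but Db–F–Ab is the major chord from Eb minor. As a borrowed chord it is labeled bVII.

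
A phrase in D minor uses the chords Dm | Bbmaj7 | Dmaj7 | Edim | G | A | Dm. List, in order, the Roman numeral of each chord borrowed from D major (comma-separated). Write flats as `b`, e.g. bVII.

Imaj7, IV

D minor has the diatonic set Dm, Edim, F, Gm, A, Bb, C (with V from harmonic minor). Dm, Bbmaj7, Edim and A are all diatonic. Dmaj7 (D–F#–A–C#) doesn't fit — on degree 1 D minor would have Dm (i). Dmaj7 is the degree-1 chord of D major, so it is the borrowed Imaj7. G (G–B–D) doesn't fit — on degree 4 D minor would have Gm (iv). G is the degree-4 chord of D major, so it is the borrowed IV.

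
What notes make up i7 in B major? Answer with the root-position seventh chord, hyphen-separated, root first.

B-D-F#-A

The root, B, is scale degree 1 — the same note in B major and B minor; only the chord quality changes. In B minor the chord on B is B–D–F#–A.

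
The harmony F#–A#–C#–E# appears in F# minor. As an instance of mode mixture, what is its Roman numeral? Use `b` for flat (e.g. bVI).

The root F# is the diatonic 1st degree of F# minor; the borrowing shows in the chord quality. The diatonic chord on degree 1 would be F#m (i), but F#–A#–C#–E# is the major-seventh chord from F# major. As a borrowed chord it is labeled Imaj7.

Imaj7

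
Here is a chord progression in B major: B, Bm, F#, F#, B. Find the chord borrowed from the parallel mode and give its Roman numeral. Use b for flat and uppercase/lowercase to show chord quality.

The diatonic triads in B major are B, C#m, D#m, E, F#, G#m, A#dim. B and F# are both diatonic. Bm (B–D–F#) doesn't fit — on degree 1 B major would have B (I). Bm is the degree-1 chord of B minor, so it is the borrowed i.

i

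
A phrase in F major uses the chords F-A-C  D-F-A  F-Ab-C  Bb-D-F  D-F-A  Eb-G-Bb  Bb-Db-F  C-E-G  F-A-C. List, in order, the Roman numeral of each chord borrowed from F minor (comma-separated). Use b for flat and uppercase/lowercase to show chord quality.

In F major the diatonic chords are F, Gm, Am, Bb, C, Dm, Edim. Of the given chords, F–A–C = F, D–F–A = Dm, Bb–D–F = Bb and C–E–G = C are diatonic. F–Ab–C doesn't fit — on degree 1 F major would have F (I). Fm is the degree-1 chord of F minor, so it is the borrowed i. Eb–G–Bb is not: scale degree 7 in F major carries Edim (vii°). In F minor the chord on that degree is Eb, so here it functions as bVII, borrowed from the parallel minor. Bb–Db–F is not: scale degree 4 in F major carries Bb (IV). In F minor the chord on that degree is Bbm, so here it functions as iv, borrowed from the parallel minor.

i, bVII, iv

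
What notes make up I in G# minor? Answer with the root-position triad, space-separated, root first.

G# B# D#

I is built on scale degree 1, which is G# in both G# minor and its parallel. Stacking thirds in G# major on G# gives G#–B#–D#.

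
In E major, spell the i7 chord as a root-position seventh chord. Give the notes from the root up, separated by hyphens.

The root, E, is scale degree 1 — the same note in E major and E minor; only the chord quality changes. In E minor the chord on E is E–G–B–D.

E-G-B-D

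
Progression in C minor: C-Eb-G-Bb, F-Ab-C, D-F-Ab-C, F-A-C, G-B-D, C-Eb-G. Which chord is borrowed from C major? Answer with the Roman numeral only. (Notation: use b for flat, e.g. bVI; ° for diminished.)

C minor has the diatonic set Cm, Ddim, Eb, Fm, G, Ab, Bb (with V from harmonic minor). Of the given chords, C–Eb–G–Bb = Cm7, F–Ab–C = Fm, D–F–Ab–C = Dm7b5, G–B–D = G and C–Eb–G = Cm are diatonic. F–A–C is not: scale degree 4 in C minor carries Fm (iv). In C major the chord on that degree is F, so here it functions as IV, borrowed from the parallel major.

IV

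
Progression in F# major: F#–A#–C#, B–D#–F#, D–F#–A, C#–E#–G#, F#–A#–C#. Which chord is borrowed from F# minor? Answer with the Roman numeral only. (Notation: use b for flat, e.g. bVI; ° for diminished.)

F# major has the diatonic set F#, G#m, A#m, B, C#, D#m, E#dim. Of the given chords, F#–A#–C# = F#, B–D#–F# = B and C#–E#–G# = C# are diatonic. D–F#–A doesn't fit — on degree 6 F# major would have D#m (vi). D is the degree-6 chord of F# minor, so it is the borrowed bVI.

bVI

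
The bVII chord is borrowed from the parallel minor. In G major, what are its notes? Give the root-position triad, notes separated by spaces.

The root of bVII is the lowered 7th degree: F# becomes F. Stacking thirds in G minor on F gives F–A–C.

F A C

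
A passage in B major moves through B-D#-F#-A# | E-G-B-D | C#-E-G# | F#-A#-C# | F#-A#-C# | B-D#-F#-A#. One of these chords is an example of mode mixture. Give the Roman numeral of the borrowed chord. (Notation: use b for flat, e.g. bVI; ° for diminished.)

iv7

In B major the diatonic chords are B, C#m, D#m, E, F#, G#m, A#dim. B–D#–F#–A# = Bmaj7, C#–E–G# = C#m and F#–A#–C# = F# are all diatonic. E–G–B–D doesn't fit — on degree 4 B major would have E (IV). Em7 is the degree-4 chord of B minor, so it is the borrowed iv7.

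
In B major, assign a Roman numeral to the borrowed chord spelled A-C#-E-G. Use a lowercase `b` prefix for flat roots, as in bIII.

bVII7

A is the lowered form of scale degree 7 in B major (the diatonic degree 7 is A#). A–C#–E–G is a dominant-seventh chord — the form found in B minor, not the diatonic vii° (A#dim). Borrowed into B major it is written bVII7.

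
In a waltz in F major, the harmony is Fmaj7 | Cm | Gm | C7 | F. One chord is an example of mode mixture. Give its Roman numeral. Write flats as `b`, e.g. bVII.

F major has the diatonic set F, Gm, Am, Bb, C, Dm, Edim. Of the given chords, Fmaj7, Gm, C7 and F are diatonic. Cm (C–Eb–G) is not: scale degree 5 in F major carries C (V). In F minor the chord on that degree is Cm, so here it functions as v, borrowed from the parallel minor.

v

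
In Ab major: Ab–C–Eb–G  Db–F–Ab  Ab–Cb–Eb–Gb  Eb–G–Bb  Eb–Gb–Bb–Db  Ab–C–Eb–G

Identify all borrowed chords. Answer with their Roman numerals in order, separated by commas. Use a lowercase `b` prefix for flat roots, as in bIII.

Ab major has the diatonic set Ab, Bbm, Cm, Db, Eb, Fm, Gdim. Ab–C–Eb–G = Abmaj7, Db–F–Ab = Db and Eb–G–Bb = Eb are all diatonic. Ab–Cb–Eb–Gb doesn't fit — on degree 1 Ab major would have Ab (I). Abm7 is the degree-1 chord of Ab minor, so it is the borrowed i7. Eb–Gb–Bb–Db doesn't fit — on degree 5 Ab major would have Eb (V). Ebm7 is the degree-5 chord of Ab minor, so it is the borrowed v7.

i7, v7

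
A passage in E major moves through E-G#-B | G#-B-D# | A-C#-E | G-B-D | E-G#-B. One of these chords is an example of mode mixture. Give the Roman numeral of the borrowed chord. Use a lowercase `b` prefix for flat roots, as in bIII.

bIII

In E major the diatonic chords are E, F#m, G#m, A, B, C#m, D#dim. E–G#–B = E, G#–B–D# = G#m and A–C#–E = A all belong to that set. But G–B–D is foreign: the diatonic iii on degree 3 is G#m, whereas G comes from E minor. It is labeled bIII.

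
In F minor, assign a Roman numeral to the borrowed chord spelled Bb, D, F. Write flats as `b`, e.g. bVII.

IV

The root Bb is the diatonic 4th degree of F minor; the borrowing shows in the chord quality. The diatonic chord on degree 4 would be Bbm (iv), but Bb–D–F is the major chord from F major. As a borrowed chord it is labeled IV.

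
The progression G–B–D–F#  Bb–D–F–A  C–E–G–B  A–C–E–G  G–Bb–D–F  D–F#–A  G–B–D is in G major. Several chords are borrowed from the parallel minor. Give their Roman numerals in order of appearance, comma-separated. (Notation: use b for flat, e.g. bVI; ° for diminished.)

In G major the diatonic chords are G, Am, Bm, C, D, Em, F#dim. G–B–D–F# = Gmaj7, C–E–G–B = Cmaj7, A–C–E–G = Am7, D–F#–A = D and G–B–D = G are all diatonic. Bb–D–F–A doesn't fit — on degree 3 G major would have Bm (iii). Bbmaj7 is the degree-3 chord of G minor, so it is the borrowed bIIImaj7. G–Bb–D–F is not: scale degree 1 in G major carries G (I). In G minor the chord on that degree is Gm7, so here it functions as i7, borrowed from the parallel minor.

bIIImaj7, i7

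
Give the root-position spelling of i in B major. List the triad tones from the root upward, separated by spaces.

i is built on scale degree 1, which is B in both B major and its parallel. Building the minor chord from the parallel minor on B: B–D–F#.

B D F#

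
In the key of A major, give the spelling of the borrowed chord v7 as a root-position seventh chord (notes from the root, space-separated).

The root, E, is scale degree 5 — the same note in A major and A minor; only the chord quality changes. Building the minor-seventh chord from the parallel minor on E: E–G–B–D.

E G B D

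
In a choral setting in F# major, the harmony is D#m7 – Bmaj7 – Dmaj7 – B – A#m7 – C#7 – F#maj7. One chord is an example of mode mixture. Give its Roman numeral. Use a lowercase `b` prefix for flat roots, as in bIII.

bVImaj7

F# major has the diatonic set F#, G#m, A#m, B, C#, D#m, E#dim. D#m7, Bmaj7, B, A#m7, C#7 and F#maj7 are all diatonic. Dmaj7 (D–F#–A–C#) is not: scale degree 6 in F# major carries D#m (vi). In F# minor the chord on that degree is Dmaj7, so here it functions as bVImaj7, borrowed from the parallel minor.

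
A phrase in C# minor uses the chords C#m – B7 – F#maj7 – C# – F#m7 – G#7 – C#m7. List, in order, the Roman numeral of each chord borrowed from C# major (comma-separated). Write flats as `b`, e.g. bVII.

In C# minor (with V from harmonic minor) the diatonic chords are C#m, D#dim, E, F#m, G#, A, B. Of the given chords, C#m, B7, F#m7, G#7 and C#m7 are diatonic. F#maj7 (F#–A#–C#–E#) doesn't fit — on degree 4 C# minor would have F#m (iv). F#maj7 is the degree-4 chord of C# major, so it is the borrowed IVmaj7. But C# (C#–E#–G#) is foreign: the diatonic i on degree 1 is C#m, whereas C# comes from C# major. It is labeled I.

IVmaj7, I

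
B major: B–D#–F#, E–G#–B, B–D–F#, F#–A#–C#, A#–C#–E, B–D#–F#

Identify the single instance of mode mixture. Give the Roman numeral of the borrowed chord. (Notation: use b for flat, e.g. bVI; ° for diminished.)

i

The diatonic triads in B major are B, C#m, D#m, E, F#, G#m, A#dim. B–D#–F# = B, E–G#–B = E, F#–A#–C# = F# and A#–C#–E = A#dim all belong to that set. B–D–F# doesn't fit — on degree 1 B major would have B (I). Bm is the degree-1 chord of B minor, so it is the borrowed i.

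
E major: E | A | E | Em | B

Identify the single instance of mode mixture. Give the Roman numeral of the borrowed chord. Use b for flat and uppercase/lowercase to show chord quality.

i

In E major the diatonic chords are E, F#m, G#m, A, B, C#m, D#dim. E, A and B are all diatonic. But Em (E–G–B) is foreign: the diatonic I on degree 1 is E, whereas Em comes from E minor. It is labeled i.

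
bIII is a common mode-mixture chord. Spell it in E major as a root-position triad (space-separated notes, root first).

G B D

bIII is built on the lowered scale degree 3. In E major degree 3 is G#; lowered it becomes G. In E minor the chord on G is G–B–D.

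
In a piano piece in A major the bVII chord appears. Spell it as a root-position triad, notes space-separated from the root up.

Scale degree 7 in A major is G#. bVII uses the lowered form, G, taken from A minor. In A minor the chord on G is G–B–D.

G B D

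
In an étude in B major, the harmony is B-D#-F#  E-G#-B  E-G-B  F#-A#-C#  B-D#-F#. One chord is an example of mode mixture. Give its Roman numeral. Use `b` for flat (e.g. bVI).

iv

B major has the diatonic set B, C#m, D#m, E, F#, G#m, A#dim. B–D#–F# = B, E–G#–B = E and F#–A#–C# = F# are all diatonic. But E–G–B is foreign: the diatonic IV on degree 4 is E, whereas Em comes from B minor. It is labeled iv.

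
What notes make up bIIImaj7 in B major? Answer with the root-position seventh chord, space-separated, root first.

bIIImaj7 is built on the lowered scale degree 3. In B major degree 3 is D#; lowered it becomes D. Building the major-seventh chord from the parallel minor on D: D–F#–A–C#.

D F# A C#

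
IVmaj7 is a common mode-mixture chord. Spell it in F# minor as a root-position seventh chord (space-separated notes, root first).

B D# F# A#

The root, B, is scale degree 4 — the same note in F# minor and F# major; only the chord quality changes. Building the major-seventh chord from the parallel major on B: B–D#–F#–A#.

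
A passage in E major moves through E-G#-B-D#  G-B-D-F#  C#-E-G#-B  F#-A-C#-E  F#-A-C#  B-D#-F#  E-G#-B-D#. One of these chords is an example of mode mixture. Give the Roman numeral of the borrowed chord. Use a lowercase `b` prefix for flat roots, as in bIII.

bIIImaj7

The diatonic triads in E major are E, F#m, G#m, A, B, C#m, D#dim. E–G#–B–D# = Emaj7, C#–E–G#–B = C#m7, F#–A–C#–E = F#m7, F#–A–C# = F#m and B–D#–F# = B are all diatonic. G–B–D–F# doesn't fit — on degree 3 E major would have G#m (iii). Gmaj7 is the degree-3 chord of E minor, so it is the borrowed bIIImaj7.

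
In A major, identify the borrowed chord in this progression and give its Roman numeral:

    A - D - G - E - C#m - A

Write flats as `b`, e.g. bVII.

The diatonic triads in A major are A, Bm, C#m, D, E, F#m, G#dim. Of the given chords, A, D, E and C#m are diatonic. G (G–B–D) doesn't fit — on degree 7 A major would have G#dim (vii°). G is the degree-7 chord of A minor, so it is the borrowed bVII.

bVII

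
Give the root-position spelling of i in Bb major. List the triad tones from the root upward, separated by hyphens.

The root, Bb, is scale degree 1 — the same note in Bb major and Bb minor; only the chord quality changes. Stacking thirds in Bb minor on Bb gives Bb–Db–F.

Bb-Db-F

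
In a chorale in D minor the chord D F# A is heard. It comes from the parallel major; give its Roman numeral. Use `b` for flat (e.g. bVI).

I

The root D is the diatonic 1st degree of D minor; the borrowing shows in the chord quality. The diatonic chord on degree 1 would be Dm (i), but D–F#–A is the major chord from D major. As a borrowed chord it is labeled I.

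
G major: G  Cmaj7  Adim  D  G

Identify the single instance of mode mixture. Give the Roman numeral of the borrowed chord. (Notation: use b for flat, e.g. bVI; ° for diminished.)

ii°

The diatonic triads in G major are G, Am, Bm, C, D, Em, F#dim. Of the given chords, G, Cmaj7 and D are diatonic. Adim (A–C–Eb) doesn't fit — on degree 2 G major would have Am (ii). Adim is the degree-2 chord of G minor, so it is the borrowed ii°.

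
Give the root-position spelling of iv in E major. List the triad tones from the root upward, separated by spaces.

The root, A, is scale degree 4 — the same note in E major and E minor; only the chord quality changes. Stacking thirds in E minor on A gives A–C–E.

A C E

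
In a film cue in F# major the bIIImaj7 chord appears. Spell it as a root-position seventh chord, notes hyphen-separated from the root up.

The root of bIIImaj7 is the lowered 3rd degree: A# becomes A. Building the major-seventh chord from the parallel minor on A: A–C#–E–G#.

A-C#-E-G#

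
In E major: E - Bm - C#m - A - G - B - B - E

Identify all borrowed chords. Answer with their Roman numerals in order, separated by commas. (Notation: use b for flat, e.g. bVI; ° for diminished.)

In E major the diatonic chords are E, F#m, G#m, A, B, C#m, D#dim. E, C#m, A and B are all diatonic. But Bm (B–D–F#) is foreign: the diatonic V on degree 5 is B, whereas Bm comes from E minor. It is labeled v. G (G–B–D) doesn't fit — on degree 3 E major would have G#m (iii). G is the degree-3 chord of E minor, so it is the borrowed bIII.

v, bIII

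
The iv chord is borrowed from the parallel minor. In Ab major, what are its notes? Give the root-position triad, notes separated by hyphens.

The root, Db, is scale degree 4 — the same note in Ab major and Ab minor; only the chord quality changes. Building the minor chord from the parallel minor on Db: Db–Fb–Ab.

Db-Fb-Ab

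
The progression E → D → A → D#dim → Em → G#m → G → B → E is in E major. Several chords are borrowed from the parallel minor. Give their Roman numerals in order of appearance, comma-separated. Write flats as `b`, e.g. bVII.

The diatonic triads in E major are E, F#m, G#m, A, B, C#m, D#dim. E, A, D#dim, G#m and B all belong to that set. D (D–F#–A) doesn't fit — on degree 7 E major would have D#dim (vii°). D is the degree-7 chord of E minor, so it is the borrowed bVII. But Em (E–G–B) is foreign: the diatonic I on degree 1 is E, whereas Em comes from E minor. It is labeled i. But G (G–B–D) is foreign: the diatonic iii on degree 3 is G#m, whereas G comes from E minor. It is labeled bIII.

bVII, i, bIII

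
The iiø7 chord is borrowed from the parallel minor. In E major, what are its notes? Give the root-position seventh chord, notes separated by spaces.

iiø7 is built on scale degree 2, which is F# in both E major and its parallel. In E minor the chord on F# is F#–A–C–E.

F# A C E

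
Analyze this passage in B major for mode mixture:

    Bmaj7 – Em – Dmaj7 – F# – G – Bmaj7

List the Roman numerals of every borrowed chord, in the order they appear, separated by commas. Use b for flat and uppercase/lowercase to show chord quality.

iv, bIIImaj7, bVI

B major has the diatonic set B, C#m, D#m, E, F#, G#m, A#dim. Of the given chords, Bmaj7 and F# are diatonic. Em (E–G–B) is not: scale degree 4 in B major carries E (IV). In B minor the chord on that degree is Em, so here it functions as iv, borrowed from the parallel minor. Dmaj7 (D–F#–A–C#) is not: scale degree 3 in B major carries D#m (iii). In B minor the chord on that degree is Dmaj7, so here it functions as bIIImaj7, borrowed from the parallel minor. G (G–B–D) doesn't fit — on degree 6 B major would have G#m (vi). G is the degree-6 chord of B minor, so it is the borrowed bVI.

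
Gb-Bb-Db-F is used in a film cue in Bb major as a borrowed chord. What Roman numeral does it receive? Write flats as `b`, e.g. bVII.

The root Gb is the lowered 6th scale degree — diatonically Bb major has G there. Gb–Bb–Db–F is a major-seventh chord — the form found in Bb minor, not the diatonic vi (Gm). Borrowed into Bb major it is written bVImaj7.

bVImaj7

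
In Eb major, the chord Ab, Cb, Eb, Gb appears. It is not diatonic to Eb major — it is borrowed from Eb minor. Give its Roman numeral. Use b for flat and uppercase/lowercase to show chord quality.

iv7

Ab is scale degree 4 in Eb major. Diatonically Eb major has Ab (IV) on that degree; Ab–Cb–Eb–Gb is instead the minor-seventh chord native to Eb minor, so it takes the label iv7.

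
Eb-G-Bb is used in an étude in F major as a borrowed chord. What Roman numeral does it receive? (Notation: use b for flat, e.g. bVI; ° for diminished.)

In F major scale degree 7 is E; Eb is its lowered form, from F minor. Eb–G–Bb is a major chord — the form found in F minor, not the diatonic vii° (Edim). Borrowed into F major it is written bVII.

bVII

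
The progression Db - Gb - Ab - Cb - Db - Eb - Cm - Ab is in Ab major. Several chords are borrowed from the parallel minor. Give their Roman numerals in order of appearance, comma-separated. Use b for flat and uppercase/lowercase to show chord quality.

bVII, bIII

The diatonic triads in Ab major are Ab, Bbm, Cm, Db, Eb, Fm, Gdim. Of the given chords, Db, Ab, Eb and Cm are diatonic. Gb (Gb–Bb–Db) is not: scale degree 7 in Ab major carries Gdim (vii°). In Ab minor the chord on that degree is Gb, so here it functions as bVII, borrowed from the parallel minor. Cb (Cb–Eb–Gb) is not: scale degree 3 in Ab major carries Cm (iii). In Ab minor the chord on that degree is Cb, so here it functions as bIII, borrowed from the parallel minor.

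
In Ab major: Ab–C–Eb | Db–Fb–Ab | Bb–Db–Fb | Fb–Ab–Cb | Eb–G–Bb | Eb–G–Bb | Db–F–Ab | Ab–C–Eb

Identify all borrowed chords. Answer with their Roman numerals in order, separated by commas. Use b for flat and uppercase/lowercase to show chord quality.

iv, ii°, bVI

The diatonic triads in Ab major are Ab, Bbm, Cm, Db, Eb, Fm, Gdim. Of the given chords, Ab–C–Eb = Ab, Eb–G–Bb = Eb and Db–F–Ab = Db are diatonic. Db–Fb–Ab doesn't fit — on degree 4 Ab major would have Db (IV). Dbm is the degree-4 chord of Ab minor, so it is the borrowed iv. Bb–Db–Fb is not: scale degree 2 in Ab major carries Bbm (ii). In Ab minor the chord on that degree is Bbdim, so here it functions as ii°, borrowed from the parallel minor. Fb–Ab–Cb is not: scale degree 6 in Ab major carries Fm (vi). In Ab minor the chord on that degree is Fb, so here it functions as bVI, borrowed from the parallel minor.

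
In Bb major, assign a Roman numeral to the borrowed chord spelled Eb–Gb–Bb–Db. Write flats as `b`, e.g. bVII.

iv7

Eb is scale degree 4 in Bb major. Eb–Gb–Bb–Db is a minor-seventh chord — the form found in Bb minor, not the diatonic IV (Eb). Borrowed into Bb major it is written iv7.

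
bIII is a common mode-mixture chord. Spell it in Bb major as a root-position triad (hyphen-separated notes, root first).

Scale degree 3 in Bb major is D. bIII uses the lowered form, Db, taken from Bb minor. In Bb minor the chord on Db is Db–F–Ab.

Db-F-Ab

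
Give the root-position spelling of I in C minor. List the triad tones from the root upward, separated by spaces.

C E G

The root, C, is scale degree 1 — the same note in C minor and C major; only the chord quality changes. In C major the chord on C is C–E–G.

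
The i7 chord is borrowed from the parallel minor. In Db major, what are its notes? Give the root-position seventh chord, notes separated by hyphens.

The root, Db, is scale degree 1 — the same note in Db major and Db minor; only the chord quality changes. Stacking thirds in Db minor on Db gives Db–Fb–Ab–Cb.

Db-Fb-Ab-Cb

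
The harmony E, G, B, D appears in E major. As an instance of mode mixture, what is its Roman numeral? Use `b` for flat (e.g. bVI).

E is scale degree 1 in E major. E–G–B–D is a minor-seventh chord — the form found in E minor, not the diatonic I (E). Borrowed into E major it is written i7.

i7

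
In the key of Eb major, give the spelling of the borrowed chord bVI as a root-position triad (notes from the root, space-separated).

The root of bVI is the lowered 6th degree: C becomes Cb. In Eb minor the chord on Cb is Cb–Eb–Gb.

Cb Eb Gb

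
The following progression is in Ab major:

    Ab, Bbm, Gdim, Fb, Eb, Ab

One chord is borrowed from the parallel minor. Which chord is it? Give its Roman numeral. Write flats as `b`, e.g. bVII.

bVI

In Ab major the diatonic chords are Ab, Bbm, Cm, Db, Eb, Fm, Gdim. Ab, Bbm, Gdim and Eb all belong to that set. Fb (Fb–Ab–Cb) is not: scale degree 6 in Ab major carries Fm (vi). In Ab minor the chord on that degree is Fb, so here it functions as bVI, borrowed from the parallel minor.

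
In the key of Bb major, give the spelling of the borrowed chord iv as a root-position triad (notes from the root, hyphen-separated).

The root, Eb, is scale degree 4 — the same note in Bb major and Bb minor; only the chord quality changes. Stacking thirds in Bb minor on Eb gives Eb–Gb–Bb.

Eb-Gb-Bb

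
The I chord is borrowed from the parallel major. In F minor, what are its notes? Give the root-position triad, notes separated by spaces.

The root, F, is scale degree 1 — the same note in F minor and F major; only the chord quality changes. Stacking thirds in F major on F gives F–A–C.

F A C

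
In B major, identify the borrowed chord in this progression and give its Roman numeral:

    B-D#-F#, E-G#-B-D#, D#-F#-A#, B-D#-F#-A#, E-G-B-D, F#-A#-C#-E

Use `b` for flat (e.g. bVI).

iv7

The diatonic triads in B major are B, C#m, D#m, E, F#, G#m, A#dim. B–D#–F# = B, E–G#–B–D# = Emaj7, D#–F#–A# = D#m, B–D#–F#–A# = Bmaj7 and F#–A#–C#–E = F#7 all belong to that set. E–G–B–D is not: scale degree 4 in B major carries E (IV). In B minor the chord on that degree is Em7, so here it functions as iv7, borrowed from the parallel minor.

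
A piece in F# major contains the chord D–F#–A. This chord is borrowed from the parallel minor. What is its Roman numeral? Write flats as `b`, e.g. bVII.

The root D is the lowered 6th scale degree — diatonically F# major has D# there. Diatonically F# major has D#m (vi) on that degree; D–F#–A is instead the major chord native to F# minor, so it takes the label bVI.

bVI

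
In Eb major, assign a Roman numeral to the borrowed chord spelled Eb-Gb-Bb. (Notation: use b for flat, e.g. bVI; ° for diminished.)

i

The root Eb is the diatonic 1st degree of Eb major; the borrowing shows in the chord quality. The diatonic chord on degree 1 would be Eb (I), but Eb–Gb–Bb is the minor chord from Eb minor. As a borrowed chord it is labeled i.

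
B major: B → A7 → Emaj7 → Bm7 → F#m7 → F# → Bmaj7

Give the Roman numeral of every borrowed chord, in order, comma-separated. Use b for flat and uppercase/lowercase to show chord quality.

bVII7, i7, v7

The diatonic triads in B major are B, C#m, D#m, E, F#, G#m, A#dim. B, Emaj7, F# and Bmaj7 are all diatonic. But A7 (A–C#–E–G) is foreign: the diatonic vii° on degree 7 is A#dim, whereas A7 comes from B minor. It is labeled bVII7. Bm7 (B–D–F#–A) doesn't fit — on degree 1 B major would have B (I). Bm7 is the degree-1 chord of B minor, so it is the borrowed i7. F#m7 (F#–A–C#–E) doesn't fit — on degree 5 B major would have F# (V). F#m7 is the degree-5 chord of B minor, so it is the borrowed v7.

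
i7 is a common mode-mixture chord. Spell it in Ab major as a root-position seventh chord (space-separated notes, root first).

Ab Cb Eb Gb

The root, Ab, is scale degree 1 — the same note in Ab major and Ab minor; only the chord quality changes. Stacking thirds in Ab minor on Ab gives Ab–Cb–Eb–Gb.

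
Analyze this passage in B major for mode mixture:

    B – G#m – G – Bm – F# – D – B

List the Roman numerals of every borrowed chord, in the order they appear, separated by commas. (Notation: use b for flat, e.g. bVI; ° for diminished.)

B major has the diatonic set B, C#m, D#m, E, F#, G#m, A#dim. B, G#m and F# are all diatonic. But G (G–B–D) is foreign: the diatonic vi on degree 6 is G#m, whereas G comes from B minor. It is labeled bVI. But Bm (B–D–F#) is foreign: the diatonic I on degree 1 is B, whereas Bm comes from B minor. It is labeled i. But D (D–F#–A) is foreign: the diatonic iii on degree 3 is D#m, whereas D comes from B minor. It is labeled bIII.

bVI, i, bIII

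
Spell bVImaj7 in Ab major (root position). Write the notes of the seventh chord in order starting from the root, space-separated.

Fb Ab Cb Eb

bVImaj7 is built on the lowered scale degree 6. In Ab major degree 6 is F; lowered it becomes Fb. Stacking thirds in Ab minor on Fb gives Fb–Ab–Cb–Eb.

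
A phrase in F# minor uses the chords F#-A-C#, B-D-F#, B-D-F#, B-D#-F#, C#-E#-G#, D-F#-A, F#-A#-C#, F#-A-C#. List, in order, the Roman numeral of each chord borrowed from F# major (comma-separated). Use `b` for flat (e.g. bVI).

IV, I

In F# minor (with V from harmonic minor) the diatonic chords are F#m, G#dim, A, Bm, C#, D, E. Of the given chords, F#–A–C# = F#m, B–D–F# = Bm, C#–E#–G# = C# and D–F#–A = D are diatonic. B–D#–F# is not: scale degree 4 in F# minor carries Bm (iv). In F# major the chord on that degree is B, so here it functions as IV, borrowed from the parallel major. F#–A#–C# doesn't fit — on degree 1 F# minor would have F#m (i). F# is the degree-1 chord of F# major, so it is the borrowed I.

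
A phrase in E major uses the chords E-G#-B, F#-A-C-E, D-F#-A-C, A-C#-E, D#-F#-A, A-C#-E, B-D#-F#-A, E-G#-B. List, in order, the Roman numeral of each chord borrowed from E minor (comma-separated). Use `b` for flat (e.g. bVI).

E major has the diatonic set E, F#m, G#m, A, B, C#m, D#dim. E–G#–B = E, A–C#–E = A, D#–F#–A = D#dim and B–D#–F#–A = B7 are all diatonic. F#–A–C–E doesn't fit — on degree 2 E major would have F#m (ii). F#m7b5 is the degree-2 chord of E minor, so it is the borrowed iiø7. D–F#–A–C doesn't fit — on degree 7 E major would have D#dim (vii°). D7 is the degree-7 chord of E minor, so it is the borrowed bVII7.

iiø7, bVII7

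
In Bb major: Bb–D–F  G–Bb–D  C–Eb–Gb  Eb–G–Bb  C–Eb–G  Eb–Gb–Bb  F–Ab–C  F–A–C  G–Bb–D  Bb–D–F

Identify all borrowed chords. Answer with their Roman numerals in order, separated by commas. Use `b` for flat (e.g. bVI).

ii°, iv, v

In Bb major the diatonic chords are Bb, Cm, Dm, Eb, F, Gm, Adim. Bb–D–F = Bb, G–Bb–D = Gm, Eb–G–Bb = Eb, C–Eb–G = Cm and F–A–C = F all belong to that set. But C–Eb–Gb is foreign: the diatonic ii on degree 2 is Cm, whereas Cdim comes from Bb minor. It is labeled ii°. Eb–Gb–Bb is not: scale degree 4 in Bb major carries Eb (IV). In Bb minor the chord on that degree is Ebm, so here it functions as iv, borrowed from the parallel minor. F–Ab–C is not: scale degree 5 in Bb major carries F (V). In Bb minor the chord on that degree is Fm, so here it functions as v, borrowed from the parallel minor.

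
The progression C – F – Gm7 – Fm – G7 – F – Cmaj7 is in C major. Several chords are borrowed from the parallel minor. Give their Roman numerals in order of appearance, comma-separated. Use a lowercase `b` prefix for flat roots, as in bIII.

The diatonic triads in C major are C, Dm, Em, F, G, Am, Bdim. C, F, G7 and Cmaj7 are all diatonic. But Gm7 (G–Bb–D–F) is foreign: the diatonic V on degree 5 is G, whereas Gm7 comes from C minor. It is labeled v7. Fm (F–Ab–C) is not: scale degree 4 in C major carries F (IV). In C minor the chord on that degree is Fm, so here it functions as iv, borrowed from the parallel minor.

v7, iv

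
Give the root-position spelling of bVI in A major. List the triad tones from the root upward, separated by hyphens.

The root of bVI is the lowered 6th degree: F# becomes F. Building the major chord from the parallel minor on F: F–A–C.

F-A-C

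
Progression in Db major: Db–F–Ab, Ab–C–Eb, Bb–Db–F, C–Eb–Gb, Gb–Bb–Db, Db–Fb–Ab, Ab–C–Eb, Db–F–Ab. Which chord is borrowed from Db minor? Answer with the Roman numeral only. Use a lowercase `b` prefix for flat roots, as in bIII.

Db major has the diatonic set Db, Ebm, Fm, Gb, Ab, Bbm, Cdim. Of the given chords, Db–F–Ab = Db, Ab–C–Eb = Ab, Bb–Db–F = Bbm, C–Eb–Gb = Cdim and Gb–Bb–Db = Gb are diatonic. Db–Fb–Ab is not: scale degree 1 in Db major carries Db (I). In Db minor the chord on that degree is Dbm, so here it functions as i, borrowed from the parallel minor.

i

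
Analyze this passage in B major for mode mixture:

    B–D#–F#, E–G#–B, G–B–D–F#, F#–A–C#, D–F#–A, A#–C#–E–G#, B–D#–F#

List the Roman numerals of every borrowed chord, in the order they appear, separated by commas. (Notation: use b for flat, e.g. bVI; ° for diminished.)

bVImaj7, v, bIII

The diatonic triads in B major are B, C#m, D#m, E, F#, G#m, A#dim. B–D#–F# = B, E–G#–B = E and A#–C#–E–G# = A#m7b5 are all diatonic. But G–B–D–F# is foreign: the diatonic vi on degree 6 is G#m, whereas Gmaj7 comes from B minor. It is labeled bVImaj7. F#–A–C# doesn't fit — on degree 5 B major would have F# (V). F#m is the degree-5 chord of B minor, so it is the borrowed v. D–F#–A doesn't fit — on degree 3 B major would have D#m (iii). D is the degree-3 chord of B minor, so it is the borrowed bIII.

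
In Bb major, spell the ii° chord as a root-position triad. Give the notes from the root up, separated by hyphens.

C-Eb-Gb

The root, C, is scale degree 2 — the same note in Bb major and Bb minor; only the chord quality changes. Building the diminished chord from the parallel minor on C: C–Eb–Gb.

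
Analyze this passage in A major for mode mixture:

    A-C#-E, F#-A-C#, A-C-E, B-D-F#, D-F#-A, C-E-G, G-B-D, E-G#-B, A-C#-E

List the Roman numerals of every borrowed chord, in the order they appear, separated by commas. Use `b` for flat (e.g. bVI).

i, bIII, bVII

A major has the diatonic set A, Bm, C#m, D, E, F#m, G#dim. A–C#–E = A, F#–A–C# = F#m, B–D–F# = Bm, D–F#–A = D and E–G#–B = E are all diatonic. A–C–E is not: scale degree 1 in A major carries A (I). In A minor the chord on that degree is Am, so here it functions as i, borrowed from the parallel minor. But C–E–G is foreign: the diatonic iii on degree 3 is C#m, whereas C comes from A minor. It is labeled bIII. G–B–D doesn't fit — on degree 7 A major would have G#dim (vii°). G is the degree-7 chord of A minor, so it is the borrowed bVII.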